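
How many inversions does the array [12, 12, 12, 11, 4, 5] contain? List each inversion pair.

Finding inversions in [12, 12, 12, 11, 4, 5]:

(0, 3): arr[0]=12 > arr[3]=11
(0, 4): arr[0]=12 > arr[4]=4
(0, 5): arr[0]=12 > arr[5]=5
(1, 3): arr[1]=12 > arr[3]=11
(1, 4): arr[1]=12 > arr[4]=4
(1, 5): arr[1]=12 > arr[5]=5
(2, 3): arr[2]=12 > arr[3]=11
(2, 4): arr[2]=12 > arr[4]=4
(2, 5): arr[2]=12 > arr[5]=5
(3, 4): arr[3]=11 > arr[4]=4
(3, 5): arr[3]=11 > arr[5]=5

Total inversions: 11

The array has 11 inversion(s): (0,3), (0,4), (0,5), (1,3), (1,4), (1,5), (2,3), (2,4), (2,5), (3,4), (3,5). Each pair (i,j) satisfies i < j and arr[i] > arr[j].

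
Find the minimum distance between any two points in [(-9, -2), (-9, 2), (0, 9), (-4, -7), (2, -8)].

Computing all pairwise distances among 5 points:

d((-9, -2), (-9, 2)) = 4.0 <-- minimum
d((-9, -2), (0, 9)) = 14.2127
d((-9, -2), (-4, -7)) = 7.0711
d((-9, -2), (2, -8)) = 12.53
d((-9, 2), (0, 9)) = 11.4018
d((-9, 2), (-4, -7)) = 10.2956
d((-9, 2), (2, -8)) = 14.8661
d((0, 9), (-4, -7)) = 16.4924
d((0, 9), (2, -8)) = 17.1172
d((-4, -7), (2, -8)) = 6.0828

Closest pair: (-9, -2) and (-9, 2) with distance 4.0

The closest pair is (-9, -2) and (-9, 2) with Euclidean distance 4.0. For 5 points, brute-force pairwise comparison is shown above. For large n, the divide-and-conquer algorithm (sort by x, recurse on halves, check the dividing strip) achieves O(n log n).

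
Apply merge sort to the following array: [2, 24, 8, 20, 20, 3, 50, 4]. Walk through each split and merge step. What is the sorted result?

Merge sort trace:

Split: [2, 24, 8, 20, 20, 3, 50, 4] -> [2, 24, 8, 20] and [20, 3, 50, 4]
  Split: [2, 24, 8, 20] -> [2, 24] and [8, 20]
    Split: [2, 24] -> [2] and [24]
    Merge: [2] + [24] -> [2, 24]
    Split: [8, 20] -> [8] and [20]
    Merge: [8] + [20] -> [8, 20]
  Merge: [2, 24] + [8, 20] -> [2, 8, 20, 24]
  Split: [20, 3, 50, 4] -> [20, 3] and [50, 4]
    Split: [20, 3] -> [20] and [3]
    Merge: [20] + [3] -> [3, 20]
    Split: [50, 4] -> [50] and [4]
    Merge: [50] + [4] -> [4, 50]
  Merge: [3, 20] + [4, 50] -> [3, 4, 20, 50]
Merge: [2, 8, 20, 24] + [3, 4, 20, 50] -> [2, 3, 4, 8, 20, 20, 24, 50]

Final sorted array: [2, 3, 4, 8, 20, 20, 24, 50]

The merge sort proceeds by recursively splitting the array and merging sorted halves.
After all merges, the sorted array is [2, 3, 4, 8, 20, 20, 24, 50].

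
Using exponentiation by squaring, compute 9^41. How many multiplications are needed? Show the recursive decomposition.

Computing 9^41 by squaring (build up from 9^1; each line after the first costs one multiplication):

9^1 = 9
9^2 = (9^1)^2 = 9^2 = 81
9^4 = (9^2)^2 = 81^2 = 6561
9^5 = 9 * 9^4 = 9 * 6561 = 59049
9^10 = (9^5)^2 = 59049^2 = 3486784401
9^20 = (9^10)^2 = 3486784401^2 = 12157665459056928801
9^40 = (9^20)^2 = 12157665459056928801^2 = 147808829414345923316083210206383297601
9^41 = 9 * 9^40 = 9 * 147808829414345923316083210206383297601 = 1330279464729113309844748891857449678409

Result: 1330279464729113309844748891857449678409
Multiplications needed: 7 (7 lines after 9^1)

9^41 = 1330279464729113309844748891857449678409. Using exponentiation by squaring, this requires 7 multiplications. The key idea: if the exponent is even, square the half-power; if odd, multiply by the base once.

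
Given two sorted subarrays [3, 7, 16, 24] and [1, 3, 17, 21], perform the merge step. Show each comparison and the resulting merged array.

Merging process:

Compare 3 vs 1: take 1 from right. Merged: [1]
Compare 3 vs 3: take 3 from left. Merged: [1, 3]
Compare 7 vs 3: take 3 from right. Merged: [1, 3, 3]
Compare 7 vs 17: take 7 from left. Merged: [1, 3, 3, 7]
Compare 16 vs 17: take 16 from left. Merged: [1, 3, 3, 7, 16]
Compare 24 vs 17: take 17 from right. Merged: [1, 3, 3, 7, 16, 17]
Compare 24 vs 21: take 21 from right. Merged: [1, 3, 3, 7, 16, 17, 21]
Append remaining from left: [24]. Merged: [1, 3, 3, 7, 16, 17, 21, 24]

Final merged array: [1, 3, 3, 7, 16, 17, 21, 24]
Total comparisons: 7

The merged array is [1, 3, 3, 7, 16, 17, 21, 24], requiring 7 comparisons. The merge step runs in O(n) time where n is the total number of elements.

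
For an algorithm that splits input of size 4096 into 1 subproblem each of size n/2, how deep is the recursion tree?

For divide and conquer with division factor 2:

Problem sizes at each level:
Level 0: 4096
Level 1: 2048
Level 2: 1024
Level 3: 512
Level 4: 256
Level 5: 128
Level 6: 64
Level 7: 32
Level 8: 16
Level 9: 8
Level 10: 4
Level 11: 2
Level 12: 1

The root is level 0 and the size-1 base case is level 12 (the tree spans levels 0 through 12, i.e. 13 levels counting the root), so the depth is the number of divisions: log_2(4096) = 12

The recursion tree depth is log_2(4096) = 12. At each level, the problem size is divided by 2, so it takes 12 divisions to reduce to a base case of size 1. The algorithm makes 1 recursive call at each level.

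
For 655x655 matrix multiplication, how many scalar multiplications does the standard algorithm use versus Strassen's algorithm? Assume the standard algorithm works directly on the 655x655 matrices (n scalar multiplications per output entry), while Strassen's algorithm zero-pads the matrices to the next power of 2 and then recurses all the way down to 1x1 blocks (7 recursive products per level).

Matrix multiplication for 655x655 matrices:

Strassen's algorithm requires power-of-2 dimensions. Pad 655x655 to 1024x1024 (next power of 2).

Standard algorithm: 655^3 = 281011375 multiplications
Strassen's algorithm: 7^(log2(1024)) = 7^10 = 282475249 multiplications
Difference: 281011375 - 282475249 = -1463874 (Strassen uses MORE here due to padding overhead — for small or just-over-power-of-2 n, padding can outweigh the per-level savings)

Standard: 281011375 multiplications (655^3). Strassen: 282475249 multiplications (7^10, after padding to 1024x1024). Strassen reduces 8 recursive multiplications to 7 at each level.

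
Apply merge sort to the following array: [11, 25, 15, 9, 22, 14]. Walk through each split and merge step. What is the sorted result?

Merge sort trace:

Split: [11, 25, 15, 9, 22, 14] -> [11, 25, 15] and [9, 22, 14]
  Split: [11, 25, 15] -> [11] and [25, 15]
    Split: [25, 15] -> [25] and [15]
    Merge: [25] + [15] -> [15, 25]
  Merge: [11] + [15, 25] -> [11, 15, 25]
  Split: [9, 22, 14] -> [9] and [22, 14]
    Split: [22, 14] -> [22] and [14]
    Merge: [22] + [14] -> [14, 22]
  Merge: [9] + [14, 22] -> [9, 14, 22]
Merge: [11, 15, 25] + [9, 14, 22] -> [9, 11, 14, 15, 22, 25]

Final sorted array: [9, 11, 14, 15, 22, 25]

The merge sort proceeds by recursively splitting the array and merging sorted halves.
After all merges, the sorted array is [9, 11, 14, 15, 22, 25].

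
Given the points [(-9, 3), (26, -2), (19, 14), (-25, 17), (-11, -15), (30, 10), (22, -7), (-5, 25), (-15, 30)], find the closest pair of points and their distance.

Computing all pairwise distances among 9 points:

d((-9, 3), (26, -2)) = 35.3553
d((-9, 3), (19, 14)) = 30.0832
d((-9, 3), (-25, 17)) = 21.2603
d((-9, 3), (-11, -15)) = 18.1108
d((-9, 3), (30, 10)) = 39.6232
d((-9, 3), (22, -7)) = 32.573
d((-9, 3), (-5, 25)) = 22.3607
d((-9, 3), (-15, 30)) = 27.6586
d((26, -2), (19, 14)) = 17.4642
d((26, -2), (-25, 17)) = 54.4243
d((26, -2), (-11, -15)) = 39.2173
d((26, -2), (30, 10)) = 12.6491
d((26, -2), (22, -7)) = 6.4031 <-- minimum
d((26, -2), (-5, 25)) = 41.1096
d((26, -2), (-15, 30)) = 52.0096
d((19, 14), (-25, 17)) = 44.1022
d((19, 14), (-11, -15)) = 41.7253
d((19, 14), (30, 10)) = 11.7047
d((19, 14), (22, -7)) = 21.2132
d((19, 14), (-5, 25)) = 26.4008
d((19, 14), (-15, 30)) = 37.5766
d((-25, 17), (-11, -15)) = 34.9285
d((-25, 17), (30, 10)) = 55.4437
d((-25, 17), (22, -7)) = 52.7731
d((-25, 17), (-5, 25)) = 21.5407
d((-25, 17), (-15, 30)) = 16.4012
d((-11, -15), (30, 10)) = 48.0208
d((-11, -15), (22, -7)) = 33.9559
d((-11, -15), (-5, 25)) = 40.4475
d((-11, -15), (-15, 30)) = 45.1774
d((30, 10), (22, -7)) = 18.7883
d((30, 10), (-5, 25)) = 38.0789
d((30, 10), (-15, 30)) = 49.2443
d((22, -7), (-5, 25)) = 41.8688
d((22, -7), (-15, 30)) = 52.3259
d((-5, 25), (-15, 30)) = 11.1803

Closest pair: (26, -2) and (22, -7) with distance 6.4031

The closest pair is (26, -2) and (22, -7) with Euclidean distance 6.4031. For 9 points, brute-force pairwise comparison is shown above. For large n, the divide-and-conquer algorithm (sort by x, recurse on halves, check the dividing strip) achieves O(n log n).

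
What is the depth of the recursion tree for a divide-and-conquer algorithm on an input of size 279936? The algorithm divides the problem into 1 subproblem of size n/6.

For divide and conquer with division factor 6:

Problem sizes at each level:
Level 0: 279936
Level 1: 46656
Level 2: 7776
Level 3: 1296
Level 4: 216
Level 5: 36
Level 6: 6
Level 7: 1

The root is level 0 and the size-1 base case is level 7 (the tree spans levels 0 through 7, i.e. 8 levels counting the root), so the depth is the number of divisions: log_6(279936) = 7

The recursion tree depth is log_6(279936) = 7. At each level, the problem size is divided by 6, so it takes 7 divisions to reduce to a base case of size 1. The algorithm makes 1 recursive call at each level.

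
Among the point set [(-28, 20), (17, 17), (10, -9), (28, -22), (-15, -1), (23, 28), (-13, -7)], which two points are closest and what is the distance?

Computing all pairwise distances among 7 points:

d((-28, 20), (17, 17)) = 45.0999
d((-28, 20), (10, -9)) = 47.8017
d((-28, 20), (28, -22)) = 70.0
d((-28, 20), (-15, -1)) = 24.6982
d((-28, 20), (23, 28)) = 51.6236
d((-28, 20), (-13, -7)) = 30.8869
d((17, 17), (10, -9)) = 26.9258
d((17, 17), (28, -22)) = 40.5216
d((17, 17), (-15, -1)) = 36.7151
d((17, 17), (23, 28)) = 12.53
d((17, 17), (-13, -7)) = 38.4187
d((10, -9), (28, -22)) = 22.2036
d((10, -9), (-15, -1)) = 26.2488
d((10, -9), (23, 28)) = 39.2173
d((10, -9), (-13, -7)) = 23.0868
d((28, -22), (-15, -1)) = 47.8539
d((28, -22), (23, 28)) = 50.2494
d((28, -22), (-13, -7)) = 43.6578
d((-15, -1), (23, 28)) = 47.8017
d((-15, -1), (-13, -7)) = 6.3246 <-- minimum
d((23, 28), (-13, -7)) = 50.2096

Closest pair: (-15, -1) and (-13, -7) with distance 6.3246

The closest pair is (-15, -1) and (-13, -7) with Euclidean distance 6.3246. For 7 points, brute-force pairwise comparison is shown above. For large n, the divide-and-conquer algorithm (sort by x, recurse on halves, check the dividing strip) achieves O(n log n).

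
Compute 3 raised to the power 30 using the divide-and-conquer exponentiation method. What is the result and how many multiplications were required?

Computing 3^30 by squaring (build up from 3^1; each line after the first costs one multiplication):

3^1 = 3
3^2 = (3^1)^2 = 3^2 = 9
3^3 = 3 * 3^2 = 3 * 9 = 27
3^6 = (3^3)^2 = 27^2 = 729
3^7 = 3 * 3^6 = 3 * 729 = 2187
3^14 = (3^7)^2 = 2187^2 = 4782969
3^15 = 3 * 3^14 = 3 * 4782969 = 14348907
3^30 = (3^15)^2 = 14348907^2 = 205891132094649

Result: 205891132094649
Multiplications needed: 7 (7 lines after 3^1)

3^30 = 205891132094649. Using exponentiation by squaring, this requires 7 multiplications. The key idea: if the exponent is even, square the half-power; if odd, multiply by the base once.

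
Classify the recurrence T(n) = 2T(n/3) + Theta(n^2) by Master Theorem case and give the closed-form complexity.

Master Theorem for T(n) = 2T(n/3) + O(n^2):

a = 2, b = 3, c = 2
log_b(a) = log_3(2) = 0.6309

Case 3: c = 2 > log_3(2) = 0.6309
T(n) = O(n^2) = O(n^2)

For T(n) = 2T(n/3) + O(n^2): log_3(2) = 0.6309. This is Case 3 of the Master Theorem (c > log_b(a), work dominated by root), giving O(n^2).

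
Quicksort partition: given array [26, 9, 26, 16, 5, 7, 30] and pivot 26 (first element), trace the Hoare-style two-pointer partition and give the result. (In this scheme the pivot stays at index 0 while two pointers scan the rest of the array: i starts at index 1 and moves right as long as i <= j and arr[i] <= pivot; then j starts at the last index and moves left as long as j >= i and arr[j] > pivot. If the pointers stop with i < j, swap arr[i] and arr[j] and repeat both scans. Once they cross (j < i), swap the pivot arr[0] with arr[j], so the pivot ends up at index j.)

Hoare-style two-pointer partition with pivot = 26:

Initial array: [26, 9, 26, 16, 5, 7, 30]

Pointers start at i = 1, j = 6.
i ends at 6, j ends at 5: the pointers have crossed (j < i), so scanning stops.

Swap pivot arr[0] with arr[5] to place pivot at position 5: [7, 9, 26, 16, 5, 26, 30]
Pivot position: 5

After partitioning with pivot 26, the array becomes [7, 9, 26, 16, 5, 26, 30]. The pivot is placed at index 5. All elements to the left of the pivot are <= 26, and all elements to the right are > 26.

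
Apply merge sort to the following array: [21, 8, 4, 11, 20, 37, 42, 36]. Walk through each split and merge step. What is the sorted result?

Merge sort trace:

Split: [21, 8, 4, 11, 20, 37, 42, 36] -> [21, 8, 4, 11] and [20, 37, 42, 36]
  Split: [21, 8, 4, 11] -> [21, 8] and [4, 11]
    Split: [21, 8] -> [21] and [8]
    Merge: [21] + [8] -> [8, 21]
    Split: [4, 11] -> [4] and [11]
    Merge: [4] + [11] -> [4, 11]
  Merge: [8, 21] + [4, 11] -> [4, 8, 11, 21]
  Split: [20, 37, 42, 36] -> [20, 37] and [42, 36]
    Split: [20, 37] -> [20] and [37]
    Merge: [20] + [37] -> [20, 37]
    Split: [42, 36] -> [42] and [36]
    Merge: [42] + [36] -> [36, 42]
  Merge: [20, 37] + [36, 42] -> [20, 36, 37, 42]
Merge: [4, 8, 11, 21] + [20, 36, 37, 42] -> [4, 8, 11, 20, 21, 36, 37, 42]

Final sorted array: [4, 8, 11, 20, 21, 36, 37, 42]

The merge sort proceeds by recursively splitting the array and merging sorted halves.
After all merges, the sorted array is [4, 8, 11, 20, 21, 36, 37, 42].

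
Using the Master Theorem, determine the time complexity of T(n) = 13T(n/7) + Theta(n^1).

Master Theorem for T(n) = 13T(n/7) + O(n^1):

a = 13, b = 7, c = 1
log_b(a) = log_7(13) = 1.3181

Case 1: c = 1 < log_7(13) = 1.3181
T(n) = O(n^(log_7 13))

For T(n) = 13T(n/7) + O(n^1): log_7(13) = 1.3181. This is Case 1 of the Master Theorem (c < log_b(a), work dominated by leaves), giving O(n^(log_7 13)).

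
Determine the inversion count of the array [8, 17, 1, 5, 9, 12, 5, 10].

Finding inversions in [8, 17, 1, 5, 9, 12, 5, 10]:

(0, 2): arr[0]=8 > arr[2]=1
(0, 3): arr[0]=8 > arr[3]=5
(0, 6): arr[0]=8 > arr[6]=5
(1, 2): arr[1]=17 > arr[2]=1
(1, 3): arr[1]=17 > arr[3]=5
(1, 4): arr[1]=17 > arr[4]=9
(1, 5): arr[1]=17 > arr[5]=12
(1, 6): arr[1]=17 > arr[6]=5
(1, 7): arr[1]=17 > arr[7]=10
(4, 6): arr[4]=9 > arr[6]=5
(5, 6): arr[5]=12 > arr[6]=5
(5, 7): arr[5]=12 > arr[7]=10

Total inversions: 12

The array has 12 inversion(s): (0,2), (0,3), (0,6), (1,2), (1,3), (1,4), (1,5), (1,6), (1,7), (4,6), (5,6), (5,7). Each pair (i,j) satisfies i < j and arr[i] > arr[j].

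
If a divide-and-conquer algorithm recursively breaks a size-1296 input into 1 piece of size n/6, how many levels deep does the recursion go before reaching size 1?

For divide and conquer with division factor 6:

Problem sizes at each level:
Level 0: 1296
Level 1: 216
Level 2: 36
Level 3: 6
Level 4: 1

The root is level 0 and the size-1 base case is level 4 (the tree spans levels 0 through 4, i.e. 5 levels counting the root), so the depth is the number of divisions: log_6(1296) = 4

The recursion tree depth is log_6(1296) = 4. At each level, the problem size is divided by 6, so it takes 4 divisions to reduce to a base case of size 1. The algorithm makes 1 recursive call at each level.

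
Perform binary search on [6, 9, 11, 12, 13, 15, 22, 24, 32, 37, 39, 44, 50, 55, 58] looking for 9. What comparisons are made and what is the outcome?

Binary search for 9 in [6, 9, 11, 12, 13, 15, 22, 24, 32, 37, 39, 44, 50, 55, 58]:

lo=0, hi=14, mid=7, arr[mid]=24 -> 24 > 9, search left half
lo=0, hi=6, mid=3, arr[mid]=12 -> 12 > 9, search left half
lo=0, hi=2, mid=1, arr[mid]=9 -> Found target at index 1!

Binary search finds 9 at index 1 after 3 comparisons. The search repeatedly halves the search space by comparing with the middle element.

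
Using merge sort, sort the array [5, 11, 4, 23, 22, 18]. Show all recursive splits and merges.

Merge sort trace:

Split: [5, 11, 4, 23, 22, 18] -> [5, 11, 4] and [23, 22, 18]
  Split: [5, 11, 4] -> [5] and [11, 4]
    Split: [11, 4] -> [11] and [4]
    Merge: [11] + [4] -> [4, 11]
  Merge: [5] + [4, 11] -> [4, 5, 11]
  Split: [23, 22, 18] -> [23] and [22, 18]
    Split: [22, 18] -> [22] and [18]
    Merge: [22] + [18] -> [18, 22]
  Merge: [23] + [18, 22] -> [18, 22, 23]
Merge: [4, 5, 11] + [18, 22, 23] -> [4, 5, 11, 18, 22, 23]

Final sorted array: [4, 5, 11, 18, 22, 23]

The merge sort proceeds by recursively splitting the array and merging sorted halves.
After all merges, the sorted array is [4, 5, 11, 18, 22, 23].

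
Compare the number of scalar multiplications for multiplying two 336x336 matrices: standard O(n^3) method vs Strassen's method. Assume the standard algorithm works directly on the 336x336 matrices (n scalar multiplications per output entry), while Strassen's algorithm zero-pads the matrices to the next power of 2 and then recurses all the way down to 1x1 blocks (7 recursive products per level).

Matrix multiplication for 336x336 matrices:

Strassen's algorithm requires power-of-2 dimensions. Pad 336x336 to 512x512 (next power of 2).

Standard algorithm: 336^3 = 37933056 multiplications
Strassen's algorithm: 7^(log2(512)) = 7^9 = 40353607 multiplications
Difference: 37933056 - 40353607 = -2420551 (Strassen uses MORE here due to padding overhead — for small or just-over-power-of-2 n, padding can outweigh the per-level savings)

Standard: 37933056 multiplications (336^3). Strassen: 40353607 multiplications (7^9, after padding to 512x512). Strassen reduces 8 recursive multiplications to 7 at each level.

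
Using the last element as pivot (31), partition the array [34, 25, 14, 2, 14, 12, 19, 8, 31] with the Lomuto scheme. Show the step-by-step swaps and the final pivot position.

Lomuto partition with pivot = 31:

Initial array: [34, 25, 14, 2, 14, 12, 19, 8, 31]

arr[0]=34 > 31: no swap
arr[1]=25 <= 31: swap with position 0, array becomes [25, 34, 14, 2, 14, 12, 19, 8, 31]
arr[2]=14 <= 31: swap with position 1, array becomes [25, 14, 34, 2, 14, 12, 19, 8, 31]
arr[3]=2 <= 31: swap with position 2, array becomes [25, 14, 2, 34, 14, 12, 19, 8, 31]
arr[4]=14 <= 31: swap with position 3, array becomes [25, 14, 2, 14, 34, 12, 19, 8, 31]
arr[5]=12 <= 31: swap with position 4, array becomes [25, 14, 2, 14, 12, 34, 19, 8, 31]
arr[6]=19 <= 31: swap with position 5, array becomes [25, 14, 2, 14, 12, 19, 34, 8, 31]
arr[7]=8 <= 31: swap with position 6, array becomes [25, 14, 2, 14, 12, 19, 8, 34, 31]

Place pivot at position 7: [25, 14, 2, 14, 12, 19, 8, 31, 34]
Pivot position: 7

After partitioning with pivot 31, the array becomes [25, 14, 2, 14, 12, 19, 8, 31, 34]. The pivot is placed at index 7. All elements to the left of the pivot are <= 31, and all elements to the right are > 31.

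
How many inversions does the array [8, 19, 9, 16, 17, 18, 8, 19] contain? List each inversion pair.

Finding inversions in [8, 19, 9, 16, 17, 18, 8, 19]:

(1, 2): arr[1]=19 > arr[2]=9
(1, 3): arr[1]=19 > arr[3]=16
(1, 4): arr[1]=19 > arr[4]=17
(1, 5): arr[1]=19 > arr[5]=18
(1, 6): arr[1]=19 > arr[6]=8
(2, 6): arr[2]=9 > arr[6]=8
(3, 6): arr[3]=16 > arr[6]=8
(4, 6): arr[4]=17 > arr[6]=8
(5, 6): arr[5]=18 > arr[6]=8

Total inversions: 9

The array has 9 inversion(s): (1,2), (1,3), (1,4), (1,5), (1,6), (2,6), (3,6), (4,6), (5,6). Each pair (i,j) satisfies i < j and arr[i] > arr[j].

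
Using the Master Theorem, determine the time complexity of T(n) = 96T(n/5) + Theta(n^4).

Master Theorem for T(n) = 96T(n/5) + O(n^4):

a = 96, b = 5, c = 4
log_b(a) = log_5(96) = 2.8360

Case 3: c = 4 > log_5(96) = 2.8360
T(n) = O(n^4) = O(n^4)

For T(n) = 96T(n/5) + O(n^4): log_5(96) = 2.8360. This is Case 3 of the Master Theorem (c > log_b(a), work dominated by root), giving O(n^4).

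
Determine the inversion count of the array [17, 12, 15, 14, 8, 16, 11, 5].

Finding inversions in [17, 12, 15, 14, 8, 16, 11, 5]:

(0, 1): arr[0]=17 > arr[1]=12
(0, 2): arr[0]=17 > arr[2]=15
(0, 3): arr[0]=17 > arr[3]=14
(0, 4): arr[0]=17 > arr[4]=8
(0, 5): arr[0]=17 > arr[5]=16
(0, 6): arr[0]=17 > arr[6]=11
(0, 7): arr[0]=17 > arr[7]=5
(1, 4): arr[1]=12 > arr[4]=8
(1, 6): arr[1]=12 > arr[6]=11
(1, 7): arr[1]=12 > arr[7]=5
(2, 3): arr[2]=15 > arr[3]=14
(2, 4): arr[2]=15 > arr[4]=8
(2, 6): arr[2]=15 > arr[6]=11
(2, 7): arr[2]=15 > arr[7]=5
(3, 4): arr[3]=14 > arr[4]=8
(3, 6): arr[3]=14 > arr[6]=11
(3, 7): arr[3]=14 > arr[7]=5
(4, 7): arr[4]=8 > arr[7]=5
(5, 6): arr[5]=16 > arr[6]=11
(5, 7): arr[5]=16 > arr[7]=5
(6, 7): arr[6]=11 > arr[7]=5

Total inversions: 21

The array has 21 inversion(s): (0,1), (0,2), (0,3), (0,4), (0,5), (0,6), (0,7), (1,4), (1,6), (1,7), (2,3), (2,4), (2,6), (2,7), (3,4), (3,6), (3,7), (4,7), (5,6), (5,7), (6,7). Each pair (i,j) satisfies i < j and arr[i] > arr[j].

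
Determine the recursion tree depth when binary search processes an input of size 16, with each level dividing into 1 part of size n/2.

For divide and conquer with division factor 2:

Problem sizes at each level:
Level 0: 16
Level 1: 8
Level 2: 4
Level 3: 2
Level 4: 1

The root is level 0 and the size-1 base case is level 4 (the tree spans levels 0 through 4, i.e. 5 levels counting the root), so the depth is the number of divisions: log_2(16) = 4

The recursion tree depth is log_2(16) = 4. At each level, the problem size is divided by 2, so it takes 4 divisions to reduce to a base case of size 1. The algorithm makes 1 recursive call at each level.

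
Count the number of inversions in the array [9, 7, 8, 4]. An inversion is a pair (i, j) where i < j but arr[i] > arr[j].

Finding inversions in [9, 7, 8, 4]:

(0, 1): arr[0]=9 > arr[1]=7
(0, 2): arr[0]=9 > arr[2]=8
(0, 3): arr[0]=9 > arr[3]=4
(1, 3): arr[1]=7 > arr[3]=4
(2, 3): arr[2]=8 > arr[3]=4

Total inversions: 5

The array has 5 inversion(s): (0,1), (0,2), (0,3), (1,3), (2,3). Each pair (i,j) satisfies i < j and arr[i] > arr[j].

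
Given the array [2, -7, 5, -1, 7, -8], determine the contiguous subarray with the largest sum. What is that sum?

Using Kadane's algorithm on [2, -7, 5, -1, 7, -8]:

Scanning through the array:
Position 1 (value -7): max_ending_here = -5, max_so_far = 2
Position 2 (value 5): max_ending_here = 5, max_so_far = 5
Position 3 (value -1): max_ending_here = 4, max_so_far = 5
Position 4 (value 7): max_ending_here = 11, max_so_far = 11
Position 5 (value -8): max_ending_here = 3, max_so_far = 11

Maximum subarray: [5, -1, 7]
Maximum sum: 11

The maximum subarray is [5, -1, 7] with sum 11. This subarray runs from index 2 to index 4.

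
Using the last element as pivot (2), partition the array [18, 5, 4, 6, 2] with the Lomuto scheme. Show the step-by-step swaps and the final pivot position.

Lomuto partition with pivot = 2:

Initial array: [18, 5, 4, 6, 2]

arr[0]=18 > 2: no swap
arr[1]=5 > 2: no swap
arr[2]=4 > 2: no swap
arr[3]=6 > 2: no swap

Place pivot at position 0: [2, 5, 4, 6, 18]
Pivot position: 0

After partitioning with pivot 2, the array becomes [2, 5, 4, 6, 18]. The pivot is placed at index 0. All elements to the left of the pivot are <= 2, and all elements to the right are > 2.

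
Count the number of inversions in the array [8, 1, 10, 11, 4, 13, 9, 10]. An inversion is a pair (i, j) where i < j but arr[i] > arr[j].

Finding inversions in [8, 1, 10, 11, 4, 13, 9, 10]:

(0, 1): arr[0]=8 > arr[1]=1
(0, 4): arr[0]=8 > arr[4]=4
(2, 4): arr[2]=10 > arr[4]=4
(2, 6): arr[2]=10 > arr[6]=9
(3, 4): arr[3]=11 > arr[4]=4
(3, 6): arr[3]=11 > arr[6]=9
(3, 7): arr[3]=11 > arr[7]=10
(5, 6): arr[5]=13 > arr[6]=9
(5, 7): arr[5]=13 > arr[7]=10

Total inversions: 9

The array has 9 inversion(s): (0,1), (0,4), (2,4), (2,6), (3,4), (3,6), (3,7), (5,6), (5,7). Each pair (i,j) satisfies i < j and arr[i] > arr[j].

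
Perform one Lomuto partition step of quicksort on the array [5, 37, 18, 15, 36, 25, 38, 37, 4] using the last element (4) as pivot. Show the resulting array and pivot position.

Lomuto partition with pivot = 4:

Initial array: [5, 37, 18, 15, 36, 25, 38, 37, 4]

arr[0]=5 > 4: no swap
arr[1]=37 > 4: no swap
arr[2]=18 > 4: no swap
arr[3]=15 > 4: no swap
arr[4]=36 > 4: no swap
arr[5]=25 > 4: no swap
arr[6]=38 > 4: no swap
arr[7]=37 > 4: no swap

Place pivot at position 0: [4, 37, 18, 15, 36, 25, 38, 37, 5]
Pivot position: 0

After partitioning with pivot 4, the array becomes [4, 37, 18, 15, 36, 25, 38, 37, 5]. The pivot is placed at index 0. All elements to the left of the pivot are <= 4, and all elements to the right are > 4.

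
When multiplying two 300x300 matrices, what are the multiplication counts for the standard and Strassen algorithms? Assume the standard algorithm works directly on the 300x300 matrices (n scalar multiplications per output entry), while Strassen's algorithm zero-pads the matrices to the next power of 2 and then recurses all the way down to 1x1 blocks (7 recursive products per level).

Matrix multiplication for 300x300 matrices:

Strassen's algorithm requires power-of-2 dimensions. Pad 300x300 to 512x512 (next power of 2).

Standard algorithm: 300^3 = 27000000 multiplications
Strassen's algorithm: 7^(log2(512)) = 7^9 = 40353607 multiplications
Difference: 27000000 - 40353607 = -13353607 (Strassen uses MORE here due to padding overhead — for small or just-over-power-of-2 n, padding can outweigh the per-level savings)

Standard: 27000000 multiplications (300^3). Strassen: 40353607 multiplications (7^9, after padding to 512x512). Strassen reduces 8 recursive multiplications to 7 at each level.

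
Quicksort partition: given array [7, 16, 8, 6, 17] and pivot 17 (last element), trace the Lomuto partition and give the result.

Lomuto partition with pivot = 17:

Initial array: [7, 16, 8, 6, 17]

arr[0]=7 <= 17: swap with position 0, array becomes [7, 16, 8, 6, 17]
arr[1]=16 <= 17: swap with position 1, array becomes [7, 16, 8, 6, 17]
arr[2]=8 <= 17: swap with position 2, array becomes [7, 16, 8, 6, 17]
arr[3]=6 <= 17: swap with position 3, array becomes [7, 16, 8, 6, 17]

Place pivot at position 4: [7, 16, 8, 6, 17]
Pivot position: 4

After partitioning with pivot 17, the array becomes [7, 16, 8, 6, 17]. The pivot is placed at index 4. All elements to the left of the pivot are <= 17, and all elements to the right are > 17.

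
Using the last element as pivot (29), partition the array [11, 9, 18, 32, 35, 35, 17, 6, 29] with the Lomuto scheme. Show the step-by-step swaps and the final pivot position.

Lomuto partition with pivot = 29:

Initial array: [11, 9, 18, 32, 35, 35, 17, 6, 29]

arr[0]=11 <= 29: swap with position 0, array becomes [11, 9, 18, 32, 35, 35, 17, 6, 29]
arr[1]=9 <= 29: swap with position 1, array becomes [11, 9, 18, 32, 35, 35, 17, 6, 29]
arr[2]=18 <= 29: swap with position 2, array becomes [11, 9, 18, 32, 35, 35, 17, 6, 29]
arr[3]=32 > 29: no swap
arr[4]=35 > 29: no swap
arr[5]=35 > 29: no swap
arr[6]=17 <= 29: swap with position 3, array becomes [11, 9, 18, 17, 35, 35, 32, 6, 29]
arr[7]=6 <= 29: swap with position 4, array becomes [11, 9, 18, 17, 6, 35, 32, 35, 29]

Place pivot at position 5: [11, 9, 18, 17, 6, 29, 32, 35, 35]
Pivot position: 5

After partitioning with pivot 29, the array becomes [11, 9, 18, 17, 6, 29, 32, 35, 35]. The pivot is placed at index 5. All elements to the left of the pivot are <= 29, and all elements to the right are > 29.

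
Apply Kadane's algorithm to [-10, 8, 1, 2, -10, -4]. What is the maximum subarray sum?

Using Kadane's algorithm on [-10, 8, 1, 2, -10, -4]:

Scanning through the array:
Position 1 (value 8): max_ending_here = 8, max_so_far = 8
Position 2 (value 1): max_ending_here = 9, max_so_far = 9
Position 3 (value 2): max_ending_here = 11, max_so_far = 11
Position 4 (value -10): max_ending_here = 1, max_so_far = 11
Position 5 (value -4): max_ending_here = -3, max_so_far = 11

Maximum subarray: [8, 1, 2]
Maximum sum: 11

The maximum subarray is [8, 1, 2] with sum 11. This subarray runs from index 1 to index 3.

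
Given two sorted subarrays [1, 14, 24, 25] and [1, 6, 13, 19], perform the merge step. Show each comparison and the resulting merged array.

Merging process:

Compare 1 vs 1: take 1 from left. Merged: [1]
Compare 14 vs 1: take 1 from right. Merged: [1, 1]
Compare 14 vs 6: take 6 from right. Merged: [1, 1, 6]
Compare 14 vs 13: take 13 from right. Merged: [1, 1, 6, 13]
Compare 14 vs 19: take 14 from left. Merged: [1, 1, 6, 13, 14]
Compare 24 vs 19: take 19 from right. Merged: [1, 1, 6, 13, 14, 19]
Append remaining from left: [24, 25]. Merged: [1, 1, 6, 13, 14, 19, 24, 25]

Final merged array: [1, 1, 6, 13, 14, 19, 24, 25]
Total comparisons: 6

The merged array is [1, 1, 6, 13, 14, 19, 24, 25], requiring 6 comparisons. The merge step runs in O(n) time where n is the total number of elements.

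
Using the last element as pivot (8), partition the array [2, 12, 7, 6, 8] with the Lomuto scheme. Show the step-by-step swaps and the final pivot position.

Lomuto partition with pivot = 8:

Initial array: [2, 12, 7, 6, 8]

arr[0]=2 <= 8: swap with position 0, array becomes [2, 12, 7, 6, 8]
arr[1]=12 > 8: no swap
arr[2]=7 <= 8: swap with position 1, array becomes [2, 7, 12, 6, 8]
arr[3]=6 <= 8: swap with position 2, array becomes [2, 7, 6, 12, 8]

Place pivot at position 3: [2, 7, 6, 8, 12]
Pivot position: 3

After partitioning with pivot 8, the array becomes [2, 7, 6, 8, 12]. The pivot is placed at index 3. All elements to the left of the pivot are <= 8, and all elements to the right are > 8.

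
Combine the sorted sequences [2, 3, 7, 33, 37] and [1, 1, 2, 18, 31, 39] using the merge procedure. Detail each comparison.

Merging process:

Compare 2 vs 1: take 1 from right. Merged: [1]
Compare 2 vs 1: take 1 from right. Merged: [1, 1]
Compare 2 vs 2: take 2 from left. Merged: [1, 1, 2]
Compare 3 vs 2: take 2 from right. Merged: [1, 1, 2, 2]
Compare 3 vs 18: take 3 from left. Merged: [1, 1, 2, 2, 3]
Compare 7 vs 18: take 7 from left. Merged: [1, 1, 2, 2, 3, 7]
Compare 33 vs 18: take 18 from right. Merged: [1, 1, 2, 2, 3, 7, 18]
Compare 33 vs 31: take 31 from right. Merged: [1, 1, 2, 2, 3, 7, 18, 31]
Compare 33 vs 39: take 33 from left. Merged: [1, 1, 2, 2, 3, 7, 18, 31, 33]
Compare 37 vs 39: take 37 from left. Merged: [1, 1, 2, 2, 3, 7, 18, 31, 33, 37]
Append remaining from right: [39]. Merged: [1, 1, 2, 2, 3, 7, 18, 31, 33, 37, 39]

Final merged array: [1, 1, 2, 2, 3, 7, 18, 31, 33, 37, 39]
Total comparisons: 10

The merged array is [1, 1, 2, 2, 3, 7, 18, 31, 33, 37, 39], requiring 10 comparisons. The merge step runs in O(n) time where n is the total number of elements.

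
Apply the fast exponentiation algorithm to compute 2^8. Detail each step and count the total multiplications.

Computing 2^8 by squaring (build up from 2^1; each line after the first costs one multiplication):

2^1 = 2
2^2 = (2^1)^2 = 2^2 = 4
2^4 = (2^2)^2 = 4^2 = 16
2^8 = (2^4)^2 = 16^2 = 256

Result: 256
Multiplications needed: 3 (3 lines after 2^1)

2^8 = 256. Using exponentiation by squaring, this requires 3 multiplications. The key idea: if the exponent is even, square the half-power; if odd, multiply by the base once.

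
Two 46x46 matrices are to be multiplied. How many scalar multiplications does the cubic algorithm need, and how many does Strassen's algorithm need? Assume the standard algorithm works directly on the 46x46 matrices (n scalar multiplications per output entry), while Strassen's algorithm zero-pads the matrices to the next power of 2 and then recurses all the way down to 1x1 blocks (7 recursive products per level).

Matrix multiplication for 46x46 matrices:

Strassen's algorithm requires power-of-2 dimensions. Pad 46x46 to 64x64 (next power of 2).

Standard algorithm: 46^3 = 97336 multiplications
Strassen's algorithm: 7^(log2(64)) = 7^6 = 117649 multiplications
Difference: 97336 - 117649 = -20313 (Strassen uses MORE here due to padding overhead — for small or just-over-power-of-2 n, padding can outweigh the per-level savings)

Standard: 97336 multiplications (46^3). Strassen: 117649 multiplications (7^6, after padding to 64x64). Strassen reduces 8 recursive multiplications to 7 at each level.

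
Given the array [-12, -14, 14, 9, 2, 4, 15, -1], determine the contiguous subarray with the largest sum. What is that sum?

Using Kadane's algorithm on [-12, -14, 14, 9, 2, 4, 15, -1]:

Scanning through the array:
Position 1 (value -14): max_ending_here = -14, max_so_far = -12
Position 2 (value 14): max_ending_here = 14, max_so_far = 14
Position 3 (value 9): max_ending_here = 23, max_so_far = 23
Position 4 (value 2): max_ending_here = 25, max_so_far = 25
Position 5 (value 4): max_ending_here = 29, max_so_far = 29
Position 6 (value 15): max_ending_here = 44, max_so_far = 44
Position 7 (value -1): max_ending_here = 43, max_so_far = 44

Maximum subarray: [14, 9, 2, 4, 15]
Maximum sum: 44

The maximum subarray is [14, 9, 2, 4, 15] with sum 44. This subarray runs from index 2 to index 6.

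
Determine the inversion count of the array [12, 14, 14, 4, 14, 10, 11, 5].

Finding inversions in [12, 14, 14, 4, 14, 10, 11, 5]:

(0, 3): arr[0]=12 > arr[3]=4
(0, 5): arr[0]=12 > arr[5]=10
(0, 6): arr[0]=12 > arr[6]=11
(0, 7): arr[0]=12 > arr[7]=5
(1, 3): arr[1]=14 > arr[3]=4
(1, 5): arr[1]=14 > arr[5]=10
(1, 6): arr[1]=14 > arr[6]=11
(1, 7): arr[1]=14 > arr[7]=5
(2, 3): arr[2]=14 > arr[3]=4
(2, 5): arr[2]=14 > arr[5]=10
(2, 6): arr[2]=14 > arr[6]=11
(2, 7): arr[2]=14 > arr[7]=5
(4, 5): arr[4]=14 > arr[5]=10
(4, 6): arr[4]=14 > arr[6]=11
(4, 7): arr[4]=14 > arr[7]=5
(5, 7): arr[5]=10 > arr[7]=5
(6, 7): arr[6]=11 > arr[7]=5

Total inversions: 17

The array has 17 inversion(s): (0,3), (0,5), (0,6), (0,7), (1,3), (1,5), (1,6), (1,7), (2,3), (2,5), (2,6), (2,7), (4,5), (4,6), (4,7), (5,7), (6,7). Each pair (i,j) satisfies i < j and arr[i] > arr[j].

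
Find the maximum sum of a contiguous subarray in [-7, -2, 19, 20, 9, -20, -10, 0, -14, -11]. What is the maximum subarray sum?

Using Kadane's algorithm on [-7, -2, 19, 20, 9, -20, -10, 0, -14, -11]:

Scanning through the array:
Position 1 (value -2): max_ending_here = -2, max_so_far = -2
Position 2 (value 19): max_ending_here = 19, max_so_far = 19
Position 3 (value 20): max_ending_here = 39, max_so_far = 39
Position 4 (value 9): max_ending_here = 48, max_so_far = 48
Position 5 (value -20): max_ending_here = 28, max_so_far = 48
Position 6 (value -10): max_ending_here = 18, max_so_far = 48
Position 7 (value 0): max_ending_here = 18, max_so_far = 48
Position 8 (value -14): max_ending_here = 4, max_so_far = 48
Position 9 (value -11): max_ending_here = -7, max_so_far = 48

Maximum subarray: [19, 20, 9]
Maximum sum: 48

The maximum subarray is [19, 20, 9] with sum 48. This subarray runs from index 2 to index 4.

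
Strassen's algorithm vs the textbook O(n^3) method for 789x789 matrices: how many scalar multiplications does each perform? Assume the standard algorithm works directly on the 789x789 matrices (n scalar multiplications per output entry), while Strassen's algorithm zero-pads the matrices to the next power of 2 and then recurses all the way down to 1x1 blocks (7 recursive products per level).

Matrix multiplication for 789x789 matrices:

Strassen's algorithm requires power-of-2 dimensions. Pad 789x789 to 1024x1024 (next power of 2).

Standard algorithm: 789^3 = 491169069 multiplications
Strassen's algorithm: 7^(log2(1024)) = 7^10 = 282475249 multiplications
Savings: 491169069 - 282475249 = 208693820 multiplications

Standard: 491169069 multiplications (789^3). Strassen: 282475249 multiplications (7^10, after padding to 1024x1024). Strassen reduces 8 recursive multiplications to 7 at each level.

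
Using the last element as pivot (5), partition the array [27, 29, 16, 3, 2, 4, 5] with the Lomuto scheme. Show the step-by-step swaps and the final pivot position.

Lomuto partition with pivot = 5:

Initial array: [27, 29, 16, 3, 2, 4, 5]

arr[0]=27 > 5: no swap
arr[1]=29 > 5: no swap
arr[2]=16 > 5: no swap
arr[3]=3 <= 5: swap with position 0, array becomes [3, 29, 16, 27, 2, 4, 5]
arr[4]=2 <= 5: swap with position 1, array becomes [3, 2, 16, 27, 29, 4, 5]
arr[5]=4 <= 5: swap with position 2, array becomes [3, 2, 4, 27, 29, 16, 5]

Place pivot at position 3: [3, 2, 4, 5, 29, 16, 27]
Pivot position: 3

After partitioning with pivot 5, the array becomes [3, 2, 4, 5, 29, 16, 27]. The pivot is placed at index 3. All elements to the left of the pivot are <= 5, and all elements to the right are > 5.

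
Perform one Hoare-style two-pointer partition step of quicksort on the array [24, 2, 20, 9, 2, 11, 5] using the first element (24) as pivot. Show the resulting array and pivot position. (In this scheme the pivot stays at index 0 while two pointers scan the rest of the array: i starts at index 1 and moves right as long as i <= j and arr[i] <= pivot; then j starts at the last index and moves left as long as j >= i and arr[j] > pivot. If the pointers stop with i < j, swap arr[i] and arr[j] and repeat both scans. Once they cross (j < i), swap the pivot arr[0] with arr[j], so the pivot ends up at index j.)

Hoare-style two-pointer partition with pivot = 24:

Initial array: [24, 2, 20, 9, 2, 11, 5]

Pointers start at i = 1, j = 6.
i ends at 7, j ends at 6: the pointers have crossed (j < i), so scanning stops.

Swap pivot arr[0] with arr[6] to place pivot at position 6: [5, 2, 20, 9, 2, 11, 24]
Pivot position: 6

After partitioning with pivot 24, the array becomes [5, 2, 20, 9, 2, 11, 24]. The pivot is placed at index 6. All elements to the left of the pivot are <= 24, and all elements to the right are > 24.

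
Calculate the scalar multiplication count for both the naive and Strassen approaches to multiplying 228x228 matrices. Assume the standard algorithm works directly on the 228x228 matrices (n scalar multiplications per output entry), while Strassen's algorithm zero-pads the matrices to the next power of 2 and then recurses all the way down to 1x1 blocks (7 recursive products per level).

Matrix multiplication for 228x228 matrices:

Strassen's algorithm requires power-of-2 dimensions. Pad 228x228 to 256x256 (next power of 2).

Standard algorithm: 228^3 = 11852352 multiplications
Strassen's algorithm: 7^(log2(256)) = 7^8 = 5764801 multiplications
Savings: 11852352 - 5764801 = 6087551 multiplications

Standard: 11852352 multiplications (228^3). Strassen: 5764801 multiplications (7^8, after padding to 256x256). Strassen reduces 8 recursive multiplications to 7 at each level.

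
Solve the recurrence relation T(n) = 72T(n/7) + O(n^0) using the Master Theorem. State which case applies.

Master Theorem for T(n) = 72T(n/7) + O(n^0):

a = 72, b = 7, c = 0
log_b(a) = log_7(72) = 2.1978

Case 1: c = 0 < log_7(72) = 2.1978
T(n) = O(n^(log_7 72))

For T(n) = 72T(n/7) + O(n^0): log_7(72) = 2.1978. This is Case 1 of the Master Theorem (c < log_b(a), work dominated by leaves), giving O(n^(log_7 72)).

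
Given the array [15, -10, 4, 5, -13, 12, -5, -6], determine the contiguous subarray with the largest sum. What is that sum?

Using Kadane's algorithm on [15, -10, 4, 5, -13, 12, -5, -6]:

Scanning through the array:
Position 1 (value -10): max_ending_here = 5, max_so_far = 15
Position 2 (value 4): max_ending_here = 9, max_so_far = 15
Position 3 (value 5): max_ending_here = 14, max_so_far = 15
Position 4 (value -13): max_ending_here = 1, max_so_far = 15
Position 5 (value 12): max_ending_here = 13, max_so_far = 15
Position 6 (value -5): max_ending_here = 8, max_so_far = 15
Position 7 (value -6): max_ending_here = 2, max_so_far = 15

Maximum subarray: [15]
Maximum sum: 15

The maximum subarray is [15] with sum 15. This subarray runs from index 0 to index 0.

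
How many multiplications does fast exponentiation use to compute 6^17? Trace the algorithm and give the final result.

Computing 6^17 by squaring (build up from 6^1; each line after the first costs one multiplication):

6^1 = 6
6^2 = (6^1)^2 = 6^2 = 36
6^4 = (6^2)^2 = 36^2 = 1296
6^8 = (6^4)^2 = 1296^2 = 1679616
6^16 = (6^8)^2 = 1679616^2 = 2821109907456
6^17 = 6 * 6^16 = 6 * 2821109907456 = 16926659444736

Result: 16926659444736
Multiplications needed: 5 (5 lines after 6^1)

6^17 = 16926659444736. Using exponentiation by squaring, this requires 5 multiplications. The key idea: if the exponent is even, square the half-power; if odd, multiply by the base once.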